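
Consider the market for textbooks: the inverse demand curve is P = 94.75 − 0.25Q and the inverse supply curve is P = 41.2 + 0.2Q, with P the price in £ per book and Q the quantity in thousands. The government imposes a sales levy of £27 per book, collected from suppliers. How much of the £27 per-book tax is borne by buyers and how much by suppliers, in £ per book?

Buyers bear £15 per book; suppliers bear £12 per book.

Inverting to Q(P) form: Qd = 379 − 4P; Qs = 5P − 206.
Before the tax: set 379 − 4P = 5P − 206 → P* = £65, Q* = 119.
With the tax collected from suppliers, supply shifts: Qs = 5(P − 27) − 206.
Solving gives Q = 59 with buyers paying £80 and suppliers receiving £53 (the £27 wedge).
Burden on buyers: £15; on suppliers: £12. (They sum to £27.)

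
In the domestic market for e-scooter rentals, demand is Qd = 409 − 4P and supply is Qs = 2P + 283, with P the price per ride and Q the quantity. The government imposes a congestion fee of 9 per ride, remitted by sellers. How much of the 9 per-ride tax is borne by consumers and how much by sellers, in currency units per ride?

Without the tax, 409 − 4P = 2P + 283 gives 6P = 126, so P* = 21 and Q* = 325.
With the tax collected from sellers, supply shifts: Qs = 2(P − 9) + 283.
New equilibrium: consumers pay 24, sellers receive 15, Q = 313. (Wedge: Pb − Ps = 9.)
Burden on consumers: 3; on sellers: 6. (They sum to 9.)

Consumers bear 3 per ride; sellers bear 6 per ride.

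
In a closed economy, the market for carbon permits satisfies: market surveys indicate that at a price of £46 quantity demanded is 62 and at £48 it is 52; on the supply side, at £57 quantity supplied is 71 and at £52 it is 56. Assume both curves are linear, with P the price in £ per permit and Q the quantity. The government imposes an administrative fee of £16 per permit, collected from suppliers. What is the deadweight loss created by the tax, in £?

Demand slope: (52 − 62)/(48 − 46) = -5, so Qd = 292 − 5P.
Supply slope: (56 − 71)/(52 − 57) = 3, so Qs = 3P − 100.
Without the tax, 292 − 5P = 3P − 100 gives 8P = 392, so P* = £49 and Q* = 47.
With the tax collected from suppliers, supply shifts: Qs = 3(P − 16) − 100.
New equilibrium: consumers pay £55, suppliers receive £39, Q = 17. (Wedge: Pb − Ps = 16.)
Quantity falls by |ΔQ| = |47 − 17| = 30.
DWL = ½ · t · |ΔQ| = ½ · 16 · 30 = £240.

Deadweight loss = £240.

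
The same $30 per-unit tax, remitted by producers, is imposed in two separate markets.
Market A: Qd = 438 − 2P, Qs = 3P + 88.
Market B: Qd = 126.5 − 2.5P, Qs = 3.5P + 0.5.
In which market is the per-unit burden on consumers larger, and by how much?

Market A: pre-tax P* = $70, Q* = 298; post-tax Q = 262; per-unit burden on consumers = $18.
Market B: pre-tax P* = $21, Q* = 74; post-tax Q = 30.25; per-unit burden on consumers = $17.5.
Difference: $18 vs $17.5 → market A is larger by $0.5.

Market A, by $0.5.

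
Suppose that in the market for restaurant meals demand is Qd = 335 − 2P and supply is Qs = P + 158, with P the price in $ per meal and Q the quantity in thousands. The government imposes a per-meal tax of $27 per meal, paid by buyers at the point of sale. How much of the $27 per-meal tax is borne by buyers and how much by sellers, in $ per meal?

Without the tax, 335 − 2P = P + 158 gives 3P = 177, so P* = $59 and Q* = 217.
With the tax collected from buyers, demand (in seller-price terms) shifts: Qd = 335 − 2(P + 27).
New equilibrium: buyers pay $68, sellers receive $41, Q = 199. (Wedge: Pb − Ps = 27.)
Burden on buyers: $9; on sellers: $18. (They sum to $27.)
The less price-elastic side of the market bears the larger share of a per-unit tax.

Buyers bear $9 per meal; sellers bear $18 per meal.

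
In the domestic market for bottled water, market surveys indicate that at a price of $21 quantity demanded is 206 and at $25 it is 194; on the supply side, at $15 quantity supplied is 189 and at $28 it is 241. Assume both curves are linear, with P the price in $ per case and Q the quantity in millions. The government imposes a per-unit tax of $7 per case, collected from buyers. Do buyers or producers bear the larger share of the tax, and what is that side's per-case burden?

Buyers bear the larger share: $4 per case.

Demand slope: (194 − 206)/(25 − 21) = -3, so Qd = 269 − 3P.
Supply slope: (241 − 189)/(28 − 15) = 4, so Qs = 4P + 129.
Without the tax, 269 − 3P = 4P + 129 gives 7P = 140, so P* = $20 and Q* = 209.
With the tax collected from buyers, demand (in seller-price terms) shifts: Qd = 269 − 3(P + 7).
Solving gives Q = 197 with buyers paying $24 and producers receiving $17 (the $7 wedge).
Per-case burden: buyers $4, producers $3.
Buyers take the larger share because demand is less price-elastic here (demand slope 3 vs supply slope 4).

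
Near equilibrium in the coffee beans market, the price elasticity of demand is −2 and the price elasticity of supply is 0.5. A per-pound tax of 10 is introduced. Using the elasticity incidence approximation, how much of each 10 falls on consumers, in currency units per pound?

Incidence ratio: consumers' share ≈ εs / (εs + |εd|) = 0.5 / (0.5 + 2) = 0.2.
So consumers bear ≈ 0.2 × 10 = 2; producers bear 8.

Consumers bear ≈ 2 per pound.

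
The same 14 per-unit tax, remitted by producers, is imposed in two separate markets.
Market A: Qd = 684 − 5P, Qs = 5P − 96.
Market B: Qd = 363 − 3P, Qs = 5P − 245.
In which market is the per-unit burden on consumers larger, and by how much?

Market A: pre-tax P* = 78, Q* = 294; post-tax Q = 259; per-unit burden on consumers = 7.
Market B: pre-tax P* = 76, Q* = 135; post-tax Q = 108.75; per-unit burden on consumers = 8.75.
Difference: 7 vs 8.75 → market B is larger by 1.75.

Market B, by 1.75.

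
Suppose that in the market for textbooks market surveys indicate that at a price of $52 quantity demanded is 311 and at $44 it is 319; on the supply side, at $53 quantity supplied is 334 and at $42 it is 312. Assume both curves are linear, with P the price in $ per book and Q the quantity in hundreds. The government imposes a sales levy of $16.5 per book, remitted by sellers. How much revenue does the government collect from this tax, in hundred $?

Demand slope: (319 − 311)/(44 − 52) = -1, so Qd = 363 − P.
Supply slope: (312 − 334)/(42 − 53) = 2, so Qs = 2P + 228.
Without the tax, 363 − P = 2P + 228 gives 3P = 135, so P* = $45 and Q* = 318.
With the tax collected from sellers, supply shifts: Qs = 2(P − 16.5) + 228.
New equilibrium: consumers pay $56, sellers receive $39.5, Q = 307. (Wedge: Pb − Ps = 16.5.)
Revenue = t · Q = 16.5 · 307 = $5065.5.

Tax revenue = $5065.5 hundred.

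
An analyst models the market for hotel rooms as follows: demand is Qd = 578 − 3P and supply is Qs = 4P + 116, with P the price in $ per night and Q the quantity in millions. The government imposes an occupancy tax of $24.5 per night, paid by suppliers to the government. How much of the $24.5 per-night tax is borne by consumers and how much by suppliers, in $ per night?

Before the tax: set 578 − 3P = 4P + 116 → P* = $66, Q* = 380.
With the tax collected from suppliers, supply shifts: Qs = 4(P − 24.5) + 116.
Solving gives Q = 338 with consumers paying $80 and suppliers receiving $55.5 (the $24.5 wedge).
Burden on consumers: $14; on suppliers: $10.5. (They sum to $24.5.)
The less price-elastic side of the market bears the larger share of a per-unit tax.

Consumers bear $14 per night; suppliers bear $10.5 per night.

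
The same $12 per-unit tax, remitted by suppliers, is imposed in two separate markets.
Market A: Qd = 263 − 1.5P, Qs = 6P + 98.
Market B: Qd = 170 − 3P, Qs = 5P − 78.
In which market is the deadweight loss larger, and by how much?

Market A: pre-tax P* = $22, Q* = 230; post-tax Q = 215.6; deadweight loss = $86.4.
Market B: pre-tax P* = $31, Q* = 77; post-tax Q = 54.5; deadweight loss = $135.
Difference: $86.4 vs $135 → market B is larger by $48.6.

Market B, by $48.6.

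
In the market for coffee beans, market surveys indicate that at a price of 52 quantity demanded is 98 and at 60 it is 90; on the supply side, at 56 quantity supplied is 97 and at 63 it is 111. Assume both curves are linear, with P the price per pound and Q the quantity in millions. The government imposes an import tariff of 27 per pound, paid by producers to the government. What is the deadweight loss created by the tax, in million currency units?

Demand slope: (90 − 98)/(60 − 52) = -1, so Qd = 150 − P.
Supply slope: (111 − 97)/(63 − 56) = 2, so Qs = 2P − 15.
Without the tax, 150 − P = 2P − 15 gives 3P = 165, so P* = 55 and Q* = 95.
With the tax collected from producers, supply shifts: Qs = 2(P − 27) − 15.
Solving gives Q = 77 with buyers paying 73 and producers receiving 46 (the 27 wedge).
Quantity falls by |ΔQ| = |95 − 77| = 18.
DWL = ½ · t · |ΔQ| = ½ · 27 · 18 = 243.

Deadweight loss = 243 million.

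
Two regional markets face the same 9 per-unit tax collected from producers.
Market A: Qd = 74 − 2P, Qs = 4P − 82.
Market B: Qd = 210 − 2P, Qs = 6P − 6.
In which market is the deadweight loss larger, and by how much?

Market A: pre-tax P* = 26, Q* = 22; post-tax Q = 10; deadweight loss = 54.
Market B: pre-tax P* = 27, Q* = 156; post-tax Q = 142.5; deadweight loss = 60.75.
Difference: 54 vs 60.75 → market B is larger by 6.75.

Market B, by 6.75.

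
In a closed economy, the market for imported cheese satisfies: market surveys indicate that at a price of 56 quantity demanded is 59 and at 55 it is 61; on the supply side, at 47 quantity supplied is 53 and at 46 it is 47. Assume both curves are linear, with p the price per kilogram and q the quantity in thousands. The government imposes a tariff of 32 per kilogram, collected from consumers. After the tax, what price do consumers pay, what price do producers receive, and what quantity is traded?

Consumers pay 74; producers receive 42; quantity = 23.

Demand slope: (61 − 59)/(55 − 56) = -2, so qd = 171 − 2p.
Supply slope: (47 − 53)/(46 − 47) = 6, so qs = 6p − 229.
Without the tax, 171 − 2p = 6p − 229 gives 8p = 400, so p* = 50 and q* = 71.
With the tax collected from consumers, demand (in seller-price terms) shifts: qd = 171 − 2(p + 32).
New equilibrium: consumers pay 74, producers receive 42, q = 23. (Wedge: pb − ps = 32.)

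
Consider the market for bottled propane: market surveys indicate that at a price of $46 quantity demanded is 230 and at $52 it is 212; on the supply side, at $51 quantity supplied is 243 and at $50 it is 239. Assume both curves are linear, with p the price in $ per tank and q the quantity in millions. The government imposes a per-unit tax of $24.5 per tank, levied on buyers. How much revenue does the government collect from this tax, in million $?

Tax revenue = $4532.5 million.

Demand slope: (212 − 230)/(52 − 46) = -3, so qd = 368 − 3p.
Supply slope: (239 − 243)/(50 − 51) = 4, so qs = 4p + 39.
Before the tax: set 368 − 3p = 4p + 39 → p* = $47, q* = 227.
With the tax collected from buyers, demand (in seller-price terms) shifts: qd = 368 − 3(p + 24.5).
New equilibrium: buyers pay $61, sellers receive $36.5, q = 185. (Wedge: pb − ps = 24.5.)
Revenue = t · Q = 24.5 · 185 = $4532.5.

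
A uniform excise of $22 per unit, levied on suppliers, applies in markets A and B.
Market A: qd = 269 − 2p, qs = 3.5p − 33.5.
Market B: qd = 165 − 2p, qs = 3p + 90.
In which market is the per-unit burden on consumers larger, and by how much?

Market A, by $0.8.

Market A: pre-tax p* = $55, q* = 159; post-tax q = 131; per-unit burden on consumers = $14.
Market B: pre-tax p* = $15, q* = 135; post-tax q = 108.6; per-unit burden on consumers = $13.2.
Difference: $14 vs $13.2 → market A is larger by $0.8.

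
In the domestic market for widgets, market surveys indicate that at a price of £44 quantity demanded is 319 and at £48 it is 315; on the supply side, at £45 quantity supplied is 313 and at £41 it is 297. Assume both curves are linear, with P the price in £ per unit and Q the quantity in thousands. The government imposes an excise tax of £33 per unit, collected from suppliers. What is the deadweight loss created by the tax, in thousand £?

Deadweight loss = £435.6 thousand.

Demand slope: (315 − 319)/(48 − 44) = -1, so Qd = 363 − P.
Supply slope: (297 − 313)/(41 − 45) = 4, so Qs = 4P + 133.
Without the tax, 363 − P = 4P + 133 gives 5P = 230, so P* = £46 and Q* = 317.
With the tax collected from suppliers, supply shifts: Qs = 4(P − 33) + 133.
New equilibrium: buyers pay £72.4, suppliers receive £39.4, Q = 290.6. (Wedge: Pb − Ps = 33.)
Quantity falls by |ΔQ| = |317 − 290.6| = 26.4.
DWL = ½ · t · |ΔQ| = ½ · 33 · 26.4 = £435.6.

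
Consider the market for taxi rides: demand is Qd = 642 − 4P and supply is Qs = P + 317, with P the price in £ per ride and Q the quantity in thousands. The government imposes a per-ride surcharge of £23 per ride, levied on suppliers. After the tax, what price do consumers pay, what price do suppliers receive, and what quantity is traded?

Consumers pay £69.6; suppliers receive £46.6; quantity = 363.6.

Without the tax, 642 − 4P = P + 317 gives 5P = 325, so P* = £65 and Q* = 382.
With the tax collected from suppliers, supply shifts: Qs = (P − 23) + 317.
New equilibrium: consumers pay £69.6, suppliers receive £46.6, Q = 363.6. (Wedge: Pb − Ps = 23.)
The less price-elastic side of the market bears the larger share of a per-unit tax.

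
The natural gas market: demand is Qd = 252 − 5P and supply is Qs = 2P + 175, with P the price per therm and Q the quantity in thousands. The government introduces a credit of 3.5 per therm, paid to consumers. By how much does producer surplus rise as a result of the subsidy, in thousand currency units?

Without the subsidy, 252 − 5P = 2P + 175 gives 7P = 77, so P* = 11 and Q* = 197.
With a per-unit subsidy paid to consumers, each effectively pays P − 3.5, so demand becomes Qd = 252 − 5(P − 3.5).
New equilibrium: consumers pay 10, sellers receive 13.5, Q = 202. (Wedge: Pb − Ps = −3.5.)
ΔPS is the trapezoid between Q = 202 and Q = 197 of height 2.5: ½ · (197 + 202) · 2.5 = 498.75.

Producer surplus rises by 498.75 thousand.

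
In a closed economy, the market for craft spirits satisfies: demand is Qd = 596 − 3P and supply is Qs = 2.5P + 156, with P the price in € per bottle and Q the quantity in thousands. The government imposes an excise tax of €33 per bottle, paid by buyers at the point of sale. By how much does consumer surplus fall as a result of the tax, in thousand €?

Without the tax, 596 − 3P = 2.5P + 156 gives 5.5P = 440, so P* = €80 and Q* = 356.
With the tax collected from buyers, demand (in seller-price terms) shifts: Qd = 596 − 3(P + 33).
New equilibrium: buyers pay €95, suppliers receive €62, Q = 311. (Wedge: Pb − Ps = 33.)
ΔCS is the trapezoid between Q = 311 and Q = 356 of height €15: ½ · (356 + 311) · 15 = €5002.5.

Consumer surplus falls by €5002.5 thousand.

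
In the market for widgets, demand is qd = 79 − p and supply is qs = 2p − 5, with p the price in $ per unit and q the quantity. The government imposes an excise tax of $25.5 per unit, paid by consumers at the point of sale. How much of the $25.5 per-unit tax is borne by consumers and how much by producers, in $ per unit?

Before the tax: set 79 − p = 2p − 5 → p* = $28, q* = 51.
With the tax collected from consumers, demand (in seller-price terms) shifts: qd = 79 − (p + 25.5).
Solving gives q = 34 with consumers paying $45 and producers receiving $19.5 (the $25.5 wedge).
Burden on consumers: $17; on producers: $8.5. (They sum to $25.5.)

Consumers bear $17 per unit; producers bear $8.5 per unit.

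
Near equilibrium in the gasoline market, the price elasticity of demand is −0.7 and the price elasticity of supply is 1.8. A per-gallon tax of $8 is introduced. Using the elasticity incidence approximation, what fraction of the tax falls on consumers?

Consumers' share ≈ 0.72.

Incidence ratio: consumers' share ≈ εs / (εs + |εd|) = 1.8 / (1.8 + 0.7) = 0.72.
Supply is the more elastic side, so consumers bear the larger share.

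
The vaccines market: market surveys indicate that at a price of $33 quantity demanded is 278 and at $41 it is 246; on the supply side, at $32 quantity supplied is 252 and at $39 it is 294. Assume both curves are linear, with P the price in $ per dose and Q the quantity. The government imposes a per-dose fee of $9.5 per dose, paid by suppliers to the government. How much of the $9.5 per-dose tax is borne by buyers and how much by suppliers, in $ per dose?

Demand slope: (246 − 278)/(41 − 33) = -4, so Qd = 410 − 4P.
Supply slope: (294 − 252)/(39 − 32) = 6, so Qs = 6P + 60.
Before the tax: set 410 − 4P = 6P + 60 → P* = $35, Q* = 270.
With the tax collected from suppliers, supply shifts: Qs = 6(P − 9.5) + 60.
New equilibrium: buyers pay $40.7, suppliers receive $31.2, Q = 247.2. (Wedge: Pb − Ps = 9.5.)
Burden on buyers: $5.7; on suppliers: $3.8. (They sum to $9.5.)
The less price-elastic side of the market bears the larger share of a per-unit tax.

Buyers bear $5.7 per dose; suppliers bear $3.8 per dose.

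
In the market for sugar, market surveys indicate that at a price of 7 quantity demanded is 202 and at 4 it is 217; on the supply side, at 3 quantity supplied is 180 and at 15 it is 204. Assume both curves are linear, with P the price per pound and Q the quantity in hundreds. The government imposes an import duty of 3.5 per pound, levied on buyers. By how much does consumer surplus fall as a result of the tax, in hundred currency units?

Demand slope: (217 − 202)/(4 − 7) = -5, so Qd = 237 − 5P.
Supply slope: (204 − 180)/(15 − 3) = 2, so Qs = 2P + 174.
Before the tax: set 237 − 5P = 2P + 174 → P* = 9, Q* = 192.
With the tax collected from buyers, demand (in seller-price terms) shifts: Qd = 237 − 5(P + 3.5).
New equilibrium: buyers pay 10, suppliers receive 6.5, Q = 187. (Wedge: Pb − Ps = 3.5.)
ΔCS is the trapezoid between Q = 187 and Q = 192 of height 1: ½ · (192 + 187) · 1 = 189.5.

Consumer surplus falls by 189.5 hundred.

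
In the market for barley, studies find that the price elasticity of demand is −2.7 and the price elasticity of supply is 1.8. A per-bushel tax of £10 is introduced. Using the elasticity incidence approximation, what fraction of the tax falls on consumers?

Consumers' share ≈ 0.4.

Incidence ratio: consumers' share ≈ εs / (εs + |εd|) = 1.8 / (1.8 + 2.7) = 0.4.
Supply is the less elastic side, so consumers bear the smaller share.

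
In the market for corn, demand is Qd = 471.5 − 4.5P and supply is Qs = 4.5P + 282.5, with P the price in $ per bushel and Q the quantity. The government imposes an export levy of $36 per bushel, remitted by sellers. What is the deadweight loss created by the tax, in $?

Deadweight loss = $1458.

Before the tax: set 471.5 − 4.5P = 4.5P + 282.5 → P* = $21, Q* = 377.
With the tax collected from sellers, supply shifts: Qs = 4.5(P − 36) + 282.5.
Solving gives Q = 296 with consumers paying $39 and sellers receiving $3 (the $36 wedge).
Quantity falls by |ΔQ| = |377 − 296| = 81.
DWL = ½ · t · |ΔQ| = ½ · 36 · 81 = $1458.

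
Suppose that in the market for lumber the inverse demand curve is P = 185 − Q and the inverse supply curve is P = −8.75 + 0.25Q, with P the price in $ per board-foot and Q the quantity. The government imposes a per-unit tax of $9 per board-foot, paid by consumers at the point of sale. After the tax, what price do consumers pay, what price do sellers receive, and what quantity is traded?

Inverting to Q(P) form: Qd = 185 − P; Qs = 4P + 35.
Before the tax: set 185 − P = 4P + 35 → P* = $30, Q* = 155.
With the tax collected from consumers, demand (in seller-price terms) shifts: Qd = 185 − (P + 9).
New equilibrium: consumers pay $37.2, sellers receive $28.2, Q = 147.8. (Wedge: Pb − Ps = 9.)
The less price-elastic side of the market bears the larger share of a per-unit tax.

Consumers pay $37.2; sellers receive $28.2; quantity = 147.8.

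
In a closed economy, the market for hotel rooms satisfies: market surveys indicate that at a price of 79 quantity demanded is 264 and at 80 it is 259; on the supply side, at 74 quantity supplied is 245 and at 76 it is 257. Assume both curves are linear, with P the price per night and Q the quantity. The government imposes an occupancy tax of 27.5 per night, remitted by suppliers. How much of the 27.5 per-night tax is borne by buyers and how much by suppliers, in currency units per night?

Buyers bear 15 per night; suppliers bear 12.5 per night.

Demand slope: (259 − 264)/(80 − 79) = -5, so Qd = 659 − 5P.
Supply slope: (257 − 245)/(76 − 74) = 6, so Qs = 6P − 199.
Without the tax, 659 − 5P = 6P − 199 gives 11P = 858, so P* = 78 and Q* = 269.
With the tax collected from suppliers, supply shifts: Qs = 6(P − 27.5) − 199.
Solving gives Q = 194 with buyers paying 93 and suppliers receiving 65.5 (the 27.5 wedge).
Burden on buyers: 15; on suppliers: 12.5. (They sum to 27.5.)
The less price-elastic side of the market bears the larger share of a per-unit tax.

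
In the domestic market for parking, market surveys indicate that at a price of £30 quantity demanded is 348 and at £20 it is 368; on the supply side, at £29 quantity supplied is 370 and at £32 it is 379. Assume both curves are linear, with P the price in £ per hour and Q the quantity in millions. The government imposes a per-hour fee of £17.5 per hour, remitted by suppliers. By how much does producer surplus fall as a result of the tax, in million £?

Producer surplus falls by £2432.5 million.

Demand slope: (368 − 348)/(20 − 30) = -2, so Qd = 408 − 2P.
Supply slope: (379 − 370)/(32 − 29) = 3, so Qs = 3P + 283.
Before the tax: set 408 − 2P = 3P + 283 → P* = £25, Q* = 358.
With the tax collected from suppliers, supply shifts: Qs = 3(P − 17.5) + 283.
Solving gives Q = 337 with buyers paying £35.5 and suppliers receiving £18 (the £17.5 wedge).
ΔPS is the trapezoid between Q = 337 and Q = 358 of height £7: ½ · (358 + 337) · 7 = £2432.5.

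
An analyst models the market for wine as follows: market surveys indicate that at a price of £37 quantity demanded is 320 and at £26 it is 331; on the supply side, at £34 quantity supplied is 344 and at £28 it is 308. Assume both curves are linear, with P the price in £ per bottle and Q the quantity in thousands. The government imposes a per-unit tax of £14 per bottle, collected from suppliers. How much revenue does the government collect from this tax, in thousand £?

Demand slope: (331 − 320)/(26 − 37) = -1, so Qd = 357 − P.
Supply slope: (308 − 344)/(28 − 34) = 6, so Qs = 6P + 140.
Without the tax, 357 − P = 6P + 140 gives 7P = 217, so P* = £31 and Q* = 326.
With the tax collected from suppliers, supply shifts: Qs = 6(P − 14) + 140.
New equilibrium: buyers pay £43, suppliers receive £29, Q = 314. (Wedge: Pb − Ps = 14.)
Revenue = t · Q = 14 · 314 = £4396.

Tax revenue = £4396 thousand.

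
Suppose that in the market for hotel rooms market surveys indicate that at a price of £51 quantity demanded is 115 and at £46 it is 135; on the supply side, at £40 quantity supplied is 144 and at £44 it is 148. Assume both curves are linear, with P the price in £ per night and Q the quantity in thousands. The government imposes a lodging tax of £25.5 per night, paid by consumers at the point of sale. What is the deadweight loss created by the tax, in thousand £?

Demand slope: (135 − 115)/(46 − 51) = -4, so Qd = 319 − 4P.
Supply slope: (148 − 144)/(44 − 40) = 1, so Qs = P + 104.
Before the tax: set 319 − 4P = P + 104 → P* = £43, Q* = 147.
With the tax collected from consumers, demand (in seller-price terms) shifts: Qd = 319 − 4(P + 25.5).
New equilibrium: consumers pay £48.1, producers receive £22.6, Q = 126.6. (Wedge: Pb − Ps = 25.5.)
Quantity falls by |ΔQ| = |147 − 126.6| = 20.4.
DWL = ½ · t · |ΔQ| = ½ · 25.5 · 20.4 = £260.1.

Deadweight loss = £260.1 thousand.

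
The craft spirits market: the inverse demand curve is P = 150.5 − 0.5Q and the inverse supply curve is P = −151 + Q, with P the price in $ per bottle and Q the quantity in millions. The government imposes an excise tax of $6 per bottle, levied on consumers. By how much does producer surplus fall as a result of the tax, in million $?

Producer surplus falls by $796 million.

Inverting to Q(P) form: Qd = 301 − 2P; Qs = P + 151.
Without the tax, 301 − 2P = P + 151 gives 3P = 150, so P* = $50 and Q* = 201.
With the tax collected from consumers, demand (in seller-price terms) shifts: Qd = 301 − 2(P + 6).
New equilibrium: consumers pay $52, suppliers receive $46, Q = 197. (Wedge: Pb − Ps = 6.)
ΔPS is the trapezoid between Q = 197 and Q = 201 of height $4: ½ · (201 + 197) · 4 = $796.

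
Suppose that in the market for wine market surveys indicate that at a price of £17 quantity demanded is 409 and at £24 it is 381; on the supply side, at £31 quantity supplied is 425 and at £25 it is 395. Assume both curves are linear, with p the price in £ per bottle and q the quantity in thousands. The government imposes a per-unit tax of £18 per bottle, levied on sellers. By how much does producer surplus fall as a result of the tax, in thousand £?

Producer surplus falls by £2920 thousand.

Demand slope: (381 − 409)/(24 − 17) = -4, so qd = 477 − 4p.
Supply slope: (395 − 425)/(25 − 31) = 5, so qs = 5p + 270.
Without the tax, 477 − 4p = 5p + 270 gives 9p = 207, so p* = £23 and q* = 385.
With the tax collected from sellers, supply shifts: qs = 5(p − 18) + 270.
Solving gives q = 345 with buyers paying £33 and sellers receiving £15 (the £18 wedge).
ΔPS is the trapezoid between Q = 345 and Q = 385 of height £8: ½ · (385 + 345) · 8 = £2920.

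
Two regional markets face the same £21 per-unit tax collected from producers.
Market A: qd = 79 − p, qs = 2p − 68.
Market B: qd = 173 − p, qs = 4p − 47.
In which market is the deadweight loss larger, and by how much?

Market A: pre-tax p* = £49, q* = 30; post-tax q = 16; deadweight loss = £147.
Market B: pre-tax p* = £44, q* = 129; post-tax q = 112.2; deadweight loss = £176.4.
Difference: £147 vs £176.4 → market B is larger by £29.4.

Market B, by £29.4.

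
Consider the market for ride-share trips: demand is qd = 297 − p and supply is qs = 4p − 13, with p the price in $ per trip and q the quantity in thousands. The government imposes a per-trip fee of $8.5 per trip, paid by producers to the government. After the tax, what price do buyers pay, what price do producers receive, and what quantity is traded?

Buyers pay $68.8; producers receive $60.3; quantity = 228.2.

Without the tax, 297 − p = 4p − 13 gives 5p = 310, so p* = $62 and q* = 235.
With the tax collected from producers, supply shifts: qs = 4(p − 8.5) − 13.
Solving gives q = 228.2 with buyers paying $68.8 and producers receiving $60.3 (the $8.5 wedge).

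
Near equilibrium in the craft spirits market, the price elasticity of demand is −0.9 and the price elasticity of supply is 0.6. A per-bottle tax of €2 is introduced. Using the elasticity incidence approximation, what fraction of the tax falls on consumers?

Consumers' share ≈ 0.4.

Incidence ratio: consumers' share ≈ εs / (εs + |εd|) = 0.6 / (0.6 + 0.9) = 0.4.
Supply is the less elastic side, so consumers bear the smaller share.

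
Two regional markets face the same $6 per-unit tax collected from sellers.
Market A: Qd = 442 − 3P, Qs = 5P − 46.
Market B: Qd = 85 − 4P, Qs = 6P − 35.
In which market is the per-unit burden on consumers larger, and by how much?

Market A: pre-tax P* = $61, Q* = 259; post-tax Q = 247.75; per-unit burden on consumers = $3.75.
Market B: pre-tax P* = $12, Q* = 37; post-tax Q = 22.6; per-unit burden on consumers = $3.6.
Difference: $3.75 vs $3.6 → market A is larger by $0.15.

Market A, by $0.15.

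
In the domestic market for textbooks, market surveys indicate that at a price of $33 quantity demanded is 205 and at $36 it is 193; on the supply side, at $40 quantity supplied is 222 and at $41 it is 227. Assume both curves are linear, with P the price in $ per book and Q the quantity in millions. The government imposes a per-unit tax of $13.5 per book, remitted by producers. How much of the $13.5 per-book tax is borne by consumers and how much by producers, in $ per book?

Demand slope: (193 − 205)/(36 − 33) = -4, so Qd = 337 − 4P.
Supply slope: (227 − 222)/(41 − 40) = 5, so Qs = 5P + 22.
Before the tax: set 337 − 4P = 5P + 22 → P* = $35, Q* = 197.
With the tax collected from producers, supply shifts: Qs = 5(P − 13.5) + 22.
Solving gives Q = 167 with consumers paying $42.5 and producers receiving $29 (the $13.5 wedge).
Burden on consumers: $7.5; on producers: $6. (They sum to $13.5.)
The less price-elastic side of the market bears the larger share of a per-unit tax.

Consumers bear $7.5 per book; producers bear $6 per book.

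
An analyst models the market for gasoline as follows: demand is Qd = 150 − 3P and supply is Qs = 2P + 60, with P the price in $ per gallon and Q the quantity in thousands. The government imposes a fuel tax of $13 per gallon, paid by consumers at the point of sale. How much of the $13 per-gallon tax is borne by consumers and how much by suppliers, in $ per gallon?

Consumers bear $5.2 per gallon; suppliers bear $7.8 per gallon.

Before the tax: set 150 − 3P = 2P + 60 → P* = $18, Q* = 96.
With the tax collected from consumers, demand (in seller-price terms) shifts: Qd = 150 − 3(P + 13).
New equilibrium: consumers pay $23.2, suppliers receive $10.2, Q = 80.4. (Wedge: Pb − Ps = 13.)
Burden on consumers: $5.2; on suppliers: $7.8. (They sum to $13.)
The less price-elastic side of the market bears the larger share of a per-unit tax.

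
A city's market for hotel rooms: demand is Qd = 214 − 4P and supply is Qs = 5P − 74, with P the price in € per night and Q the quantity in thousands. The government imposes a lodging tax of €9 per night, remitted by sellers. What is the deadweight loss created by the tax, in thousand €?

Deadweight loss = €90 thousand.

Without the tax, 214 − 4P = 5P − 74 gives 9P = 288, so P* = €32 and Q* = 86.
With the tax collected from sellers, supply shifts: Qs = 5(P − 9) − 74.
New equilibrium: buyers pay €37, sellers receive €28, Q = 66. (Wedge: Pb − Ps = 9.)
Quantity falls by |ΔQ| = |86 − 66| = 20.
DWL = ½ · t · |ΔQ| = ½ · 9 · 20 = €90.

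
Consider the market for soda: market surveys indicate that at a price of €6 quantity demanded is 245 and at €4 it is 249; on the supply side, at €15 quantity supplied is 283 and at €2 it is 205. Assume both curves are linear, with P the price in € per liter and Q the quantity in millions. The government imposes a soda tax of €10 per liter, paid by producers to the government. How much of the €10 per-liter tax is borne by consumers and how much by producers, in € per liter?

Demand slope: (249 − 245)/(4 − 6) = -2, so Qd = 257 − 2P.
Supply slope: (205 − 283)/(2 − 15) = 6, so Qs = 6P + 193.
Before the tax: set 257 − 2P = 6P + 193 → P* = €8, Q* = 241.
With the tax collected from producers, supply shifts: Qs = 6(P − 10) + 193.
Solving gives Q = 226 with consumers paying €15.5 and producers receiving €5.5 (the €10 wedge).
Burden on consumers: €7.5; on producers: €2.5. (They sum to €10.)
The less price-elastic side of the market bears the larger share of a per-unit tax.

Consumers bear €7.5 per liter; producers bear €2.5 per liter.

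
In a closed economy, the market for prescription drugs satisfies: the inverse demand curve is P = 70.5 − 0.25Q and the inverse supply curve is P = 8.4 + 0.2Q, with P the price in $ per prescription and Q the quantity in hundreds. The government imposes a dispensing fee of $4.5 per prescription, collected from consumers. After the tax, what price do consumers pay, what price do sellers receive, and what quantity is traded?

Consumers pay $38.5; sellers receive $34; quantity = 128.

Rewrite in direct form: Qd = 282 − 4P and Qs = 5P − 42.
Before the tax: set 282 − 4P = 5P − 42 → P* = $36, Q* = 138.
With the tax collected from consumers, demand (in seller-price terms) shifts: Qd = 282 − 4(P + 4.5).
Solving gives Q = 128 with consumers paying $38.5 and sellers receiving $34 (the $4.5 wedge).
The less price-elastic side of the market bears the larger share of a per-unit tax.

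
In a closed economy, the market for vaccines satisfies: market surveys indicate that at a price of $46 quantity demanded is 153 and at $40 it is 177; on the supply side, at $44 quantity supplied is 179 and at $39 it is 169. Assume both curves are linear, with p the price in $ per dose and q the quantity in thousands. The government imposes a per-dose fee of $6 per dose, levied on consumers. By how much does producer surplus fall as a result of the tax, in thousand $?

Producer surplus falls by $676 thousand.

Demand slope: (177 − 153)/(40 − 46) = -4, so qd = 337 − 4p.
Supply slope: (169 − 179)/(39 − 44) = 2, so qs = 2p + 91.
Before the tax: set 337 − 4p = 2p + 91 → p* = $41, q* = 173.
With the tax collected from consumers, demand (in seller-price terms) shifts: qd = 337 − 4(p + 6).
New equilibrium: consumers pay $43, suppliers receive $37, q = 165. (Wedge: pb − ps = 6.)
ΔPS is the trapezoid between Q = 165 and Q = 173 of height $4: ½ · (173 + 165) · 4 = $676.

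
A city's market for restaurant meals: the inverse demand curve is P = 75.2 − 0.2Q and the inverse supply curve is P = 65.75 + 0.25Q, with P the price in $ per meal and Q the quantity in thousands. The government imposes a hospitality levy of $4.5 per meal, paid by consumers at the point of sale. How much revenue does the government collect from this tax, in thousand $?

Rewrite in direct form: Qd = 376 − 5P and Qs = 4P − 263.
Before the tax: set 376 − 5P = 4P − 263 → P* = $71, Q* = 21.
With the tax collected from consumers, demand (in seller-price terms) shifts: Qd = 376 − 5(P + 4.5).
New equilibrium: consumers pay $73, producers receive $68.5, Q = 11. (Wedge: Pb − Ps = 4.5.)
Revenue = t · Q = 4.5 · 11 = $49.5.

Tax revenue = $49.5 thousand.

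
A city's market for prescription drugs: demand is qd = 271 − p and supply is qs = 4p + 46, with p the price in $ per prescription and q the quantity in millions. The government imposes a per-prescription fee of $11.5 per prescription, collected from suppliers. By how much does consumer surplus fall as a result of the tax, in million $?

Consumer surplus falls by $2036.88 million.

Before the tax: set 271 − p = 4p + 46 → p* = $45, q* = 226.
With the tax collected from suppliers, supply shifts: qs = 4(p − 11.5) + 46.
Solving gives q = 216.8 with consumers paying $54.2 and suppliers receiving $42.7 (the $11.5 wedge).
ΔCS is the trapezoid between Q = 216.8 and Q = 226 of height $9.2: ½ · (226 + 216.8) · 9.2 = $2036.88.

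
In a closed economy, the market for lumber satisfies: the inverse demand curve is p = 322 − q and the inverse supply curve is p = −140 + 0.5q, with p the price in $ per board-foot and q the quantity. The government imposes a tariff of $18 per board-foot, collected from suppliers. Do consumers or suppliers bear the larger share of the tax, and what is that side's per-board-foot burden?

Consumers bear the larger share: $12 per board-foot.

Inverting to q(p) form: qd = 322 − p; qs = 2p + 280.
Without the tax, 322 − p = 2p + 280 gives 3p = 42, so p* = $14 and q* = 308.
With the tax collected from suppliers, supply shifts: qs = 2(p − 18) + 280.
Solving gives q = 296 with consumers paying $26 and suppliers receiving $8 (the $18 wedge).
Per-board-foot burden: consumers $12, suppliers $6.
Consumers take the larger share because demand is less price-elastic here (demand slope 1 vs supply slope 2).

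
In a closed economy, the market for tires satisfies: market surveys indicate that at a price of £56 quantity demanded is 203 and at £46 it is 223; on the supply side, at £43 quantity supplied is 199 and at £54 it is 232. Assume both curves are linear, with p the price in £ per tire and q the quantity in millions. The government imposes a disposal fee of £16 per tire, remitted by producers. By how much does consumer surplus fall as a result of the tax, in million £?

Consumer surplus falls by £1991.04 million.

Demand slope: (223 − 203)/(46 − 56) = -2, so qd = 315 − 2p.
Supply slope: (232 − 199)/(54 − 43) = 3, so qs = 3p + 70.
Without the tax, 315 − 2p = 3p + 70 gives 5p = 245, so p* = £49 and q* = 217.
With the tax collected from producers, supply shifts: qs = 3(p − 16) + 70.
New equilibrium: consumers pay £58.6, producers receive £42.6, q = 197.8. (Wedge: pb − ps = 16.)
ΔCS is the trapezoid between Q = 197.8 and Q = 217 of height £9.6: ½ · (217 + 197.8) · 9.6 = £1991.04.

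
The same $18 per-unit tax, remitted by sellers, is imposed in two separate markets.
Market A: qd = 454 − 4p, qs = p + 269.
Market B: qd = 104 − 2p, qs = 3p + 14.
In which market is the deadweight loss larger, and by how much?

Market A: pre-tax p* = $37, q* = 306; post-tax q = 291.6; deadweight loss = $129.6.
Market B: pre-tax p* = $18, q* = 68; post-tax q = 46.4; deadweight loss = $194.4.
Difference: $129.6 vs $194.4 → market B is larger by $64.8.

Market B, by $64.8.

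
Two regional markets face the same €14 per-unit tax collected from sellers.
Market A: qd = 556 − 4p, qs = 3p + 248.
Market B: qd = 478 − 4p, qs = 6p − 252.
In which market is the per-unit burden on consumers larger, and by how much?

Market B, by €2.4.

Market A: pre-tax p* = €44, q* = 380; post-tax q = 356; per-unit burden on consumers = €6.
Market B: pre-tax p* = €73, q* = 186; post-tax q = 152.4; per-unit burden on consumers = €8.4.
Difference: €6 vs €8.4 → market B is larger by €2.4.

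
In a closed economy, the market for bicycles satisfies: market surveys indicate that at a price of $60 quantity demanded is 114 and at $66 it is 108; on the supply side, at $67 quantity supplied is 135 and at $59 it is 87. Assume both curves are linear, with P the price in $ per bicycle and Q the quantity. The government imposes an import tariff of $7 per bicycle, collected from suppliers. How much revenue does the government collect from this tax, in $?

Demand slope: (108 − 114)/(66 − 60) = -1, so Qd = 174 − P.
Supply slope: (87 − 135)/(59 − 67) = 6, so Qs = 6P − 267.
Without the tax, 174 − P = 6P − 267 gives 7P = 441, so P* = $63 and Q* = 111.
With the tax collected from suppliers, supply shifts: Qs = 6(P − 7) − 267.
Solving gives Q = 105 with consumers paying $69 and suppliers receiving $62 (the $7 wedge).
Revenue = t · Q = 7 · 105 = $735.

Tax revenue = $735.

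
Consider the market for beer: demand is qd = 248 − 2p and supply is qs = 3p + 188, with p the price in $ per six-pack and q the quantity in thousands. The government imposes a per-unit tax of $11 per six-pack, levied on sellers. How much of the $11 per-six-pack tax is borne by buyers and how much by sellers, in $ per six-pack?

Before the tax: set 248 − 2p = 3p + 188 → p* = $12, q* = 224.
With the tax collected from sellers, supply shifts: qs = 3(p − 11) + 188.
New equilibrium: buyers pay $18.6, sellers receive $7.6, q = 210.8. (Wedge: pb − ps = 11.)
Burden on buyers: $6.6; on sellers: $4.4. (They sum to $11.)

Buyers bear $6.6 per six-pack; sellers bear $4.4 per six-pack.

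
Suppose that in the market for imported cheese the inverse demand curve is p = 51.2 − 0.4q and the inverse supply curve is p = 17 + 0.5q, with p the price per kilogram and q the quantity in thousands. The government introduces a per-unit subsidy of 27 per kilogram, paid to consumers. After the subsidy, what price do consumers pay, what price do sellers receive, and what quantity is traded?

Consumers pay 24; sellers receive 51; quantity = 68.

Rewrite in direct form: qd = 128 − 2.5p and qs = 2p − 34.
Without the subsidy, 128 − 2.5p = 2p − 34 gives 4.5p = 162, so p* = 36 and q* = 38.
With a per-unit subsidy paid to consumers, each effectively pays p − 27, so demand becomes qd = 128 − 2.5(p − 27).
New equilibrium: consumers pay 24, sellers receive 51, q = 68. (Wedge: pb − ps = −27.)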